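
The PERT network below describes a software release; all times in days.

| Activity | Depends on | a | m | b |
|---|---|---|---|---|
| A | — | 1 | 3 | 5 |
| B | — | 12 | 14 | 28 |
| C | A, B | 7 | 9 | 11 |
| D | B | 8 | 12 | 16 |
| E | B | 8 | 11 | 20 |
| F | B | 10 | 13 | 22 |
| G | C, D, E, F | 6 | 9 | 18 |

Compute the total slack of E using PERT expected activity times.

te_A = (1 + 4·3 + 5)/6 = 18/6 = 3
te_B = (12 + 4·14 + 28)/6 = 96/6 = 16
te_C = (7 + 4·9 + 11)/6 = 54/6 = 9
te_D = (8 + 4·12 + 16)/6 = 72/6 = 12
te_E = (8 + 4·11 + 20)/6 = 72/6 = 12
te_F = (10 + 4·13 + 22)/6 = 84/6 = 14
te_G = (6 + 4·9 + 18)/6 = 60/6 = 10

Forward pass:
ES_A = 0; EF_A = 3
ES_B = 0; EF_B = 16
ES_C = max(EF_A=3, EF_B=16) = 16; EF_C = 16+9 = 25
ES_D = 16; EF_D = 16+12 = 28
ES_E = 16; EF_E = 16+12 = 28
ES_F = 16; EF_F = 16+14 = 30
ES_G = max(EF_C=25, EF_D=28, EF_E=28, EF_F=30) = 30; EF_G = 30+10 = 40
Expected project duration μ = 40 days. Critical path: B → F → G.

Backward pass:
LF_G = 40; LS_G = 40−10 = 30
LF_F = LS_G = 30; LS_F = 30−14 = 16
LF_E = LS_G = 30; LS_E = 30−12 = 18
LF_D = LS_G = 30; LS_D = 30−12 = 18
LF_C = LS_G = 30; LS_C = 30−9 = 21
LF_B = min(LS_C=21, LS_D=18, LS_E=18, LS_F=16) = 16; LS_B = 16−16 = 0
LF_A = LS_C = 21; LS_A = 21−3 = 18
Slack_E = LS_E − ES_E = 18 − 16 = 2

2 days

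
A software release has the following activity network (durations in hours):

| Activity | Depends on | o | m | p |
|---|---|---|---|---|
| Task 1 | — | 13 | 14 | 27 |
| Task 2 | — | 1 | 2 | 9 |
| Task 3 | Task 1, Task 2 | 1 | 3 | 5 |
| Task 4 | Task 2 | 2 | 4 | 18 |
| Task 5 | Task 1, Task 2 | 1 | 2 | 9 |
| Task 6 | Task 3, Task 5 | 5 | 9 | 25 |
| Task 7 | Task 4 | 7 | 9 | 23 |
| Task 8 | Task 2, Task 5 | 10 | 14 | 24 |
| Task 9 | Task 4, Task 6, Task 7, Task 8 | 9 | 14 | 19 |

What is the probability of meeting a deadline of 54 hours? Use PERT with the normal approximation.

0.937

te_Task 1 = (13 + 4·14 + 27)/6 = 96/6 = 16; σ²_Task 1 = ((27−13)/6)² = 5.444
te_Task 2 = (1 + 4·2 + 9)/6 = 18/6 = 3; σ²_Task 2 = ((9−1)/6)² = 1.778
te_Task 3 = (1 + 4·3 + 5)/6 = 18/6 = 3; σ²_Task 3 = ((5−1)/6)² = 0.444
te_Task 4 = (2 + 4·4 + 18)/6 = 36/6 = 6; σ²_Task 4 = ((18−2)/6)² = 7.111
te_Task 5 = (1 + 4·2 + 9)/6 = 18/6 = 3; σ²_Task 5 = ((9−1)/6)² = 1.778
te_Task 6 = (5 + 4·9 + 25)/6 = 66/6 = 11; σ²_Task 6 = ((25−5)/6)² = 11.111
te_Task 7 = (7 + 4·9 + 23)/6 = 66/6 = 11; σ²_Task 7 = ((23−7)/6)² = 7.111
te_Task 8 = (10 + 4·14 + 24)/6 = 90/6 = 15; σ²_Task 8 = ((24−10)/6)² = 5.444
te_Task 9 = (9 + 4·14 + 19)/6 = 84/6 = 14; σ²_Task 9 = ((19−9)/6)² = 2.778

Forward pass:
ES_Task 1 = 0; EF_Task 1 = 16
ES_Task 2 = 0; EF_Task 2 = 3
ES_Task 3 = max(EF_Task 1=16, EF_Task 2=3) = 16; EF_Task 3 = 16+3 = 19
ES_Task 4 = 3; EF_Task 4 = 3+6 = 9
ES_Task 5 = max(EF_Task 1=16, EF_Task 2=3) = 16; EF_Task 5 = 16+3 = 19
ES_Task 6 = max(EF_Task 3=19, EF_Task 5=19) = 19; EF_Task 6 = 19+11 = 30
ES_Task 7 = 9; EF_Task 7 = 9+11 = 20
ES_Task 8 = max(EF_Task 2=3, EF_Task 5=19) = 19; EF_Task 8 = 19+15 = 34
ES_Task 9 = max(EF_Task 4=9, EF_Task 6=30, EF_Task 7=20, EF_Task 8=34) = 34; EF_Task 9 = 34+14 = 48
Expected project duration μ = 48 hours. Critical path: Task 1 → Task 5 → Task 8 → Task 9.

Variance along critical path = 5.444 + 1.778 + 5.444 + 2.778 = 15.444; σ = √15.444 = 3.930 hours.
Z = (54 − 48) / 3.930 = 1.527
P(T ≤ 54) = Φ(1.527) ≈ 0.937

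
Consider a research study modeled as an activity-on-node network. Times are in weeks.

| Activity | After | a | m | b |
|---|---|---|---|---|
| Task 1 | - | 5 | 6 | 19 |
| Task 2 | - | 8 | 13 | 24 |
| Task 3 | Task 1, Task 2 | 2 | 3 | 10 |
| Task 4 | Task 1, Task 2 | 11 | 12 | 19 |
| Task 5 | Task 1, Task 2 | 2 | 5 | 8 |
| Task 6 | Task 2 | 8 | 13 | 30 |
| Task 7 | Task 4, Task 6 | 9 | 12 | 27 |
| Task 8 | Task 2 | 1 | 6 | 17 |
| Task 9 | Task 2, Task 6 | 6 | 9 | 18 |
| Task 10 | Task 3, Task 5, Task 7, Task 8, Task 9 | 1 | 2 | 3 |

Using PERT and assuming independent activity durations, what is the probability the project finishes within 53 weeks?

0.929

te_Task 1 = (5 + 4·6 + 19)/6 = 48/6 = 8; σ²_Task 1 = ((19−5)/6)² = 5.444
te_Task 2 = (8 + 4·13 + 24)/6 = 84/6 = 14; σ²_Task 2 = ((24−8)/6)² = 7.111
te_Task 3 = (2 + 4·3 + 10)/6 = 24/6 = 4; σ²_Task 3 = ((10−2)/6)² = 1.778
te_Task 4 = (11 + 4·12 + 19)/6 = 78/6 = 13; σ²_Task 4 = ((19−11)/6)² = 1.778
te_Task 5 = (2 + 4·5 + 8)/6 = 30/6 = 5; σ²_Task 5 = ((8−2)/6)² = 1.000
te_Task 6 = (8 + 4·13 + 30)/6 = 90/6 = 15; σ²_Task 6 = ((30−8)/6)² = 13.444
te_Task 7 = (9 + 4·12 + 27)/6 = 84/6 = 14; σ²_Task 7 = ((27−9)/6)² = 9.000
te_Task 8 = (1 + 4·6 + 17)/6 = 42/6 = 7; σ²_Task 8 = ((17−1)/6)² = 7.111
te_Task 9 = (6 + 4·9 + 18)/6 = 60/6 = 10; σ²_Task 9 = ((18−6)/6)² = 4.000
te_Task 10 = (1 + 4·2 + 3)/6 = 12/6 = 2; σ²_Task 10 = ((3−1)/6)² = 0.111

Forward pass:
ES_Task 1 = 0; EF_Task 1 = 8
ES_Task 2 = 0; EF_Task 2 = 14
ES_Task 3 = max(EF_Task 1=8, EF_Task 2=14) = 14; EF_Task 3 = 14+4 = 18
ES_Task 4 = max(EF_Task 1=8, EF_Task 2=14) = 14; EF_Task 4 = 14+13 = 27
ES_Task 5 = max(EF_Task 1=8, EF_Task 2=14) = 14; EF_Task 5 = 14+5 = 19
ES_Task 6 = 14; EF_Task 6 = 14+15 = 29
ES_Task 7 = max(EF_Task 4=27, EF_Task 6=29) = 29; EF_Task 7 = 29+14 = 43
ES_Task 8 = 14; EF_Task 8 = 14+7 = 21
ES_Task 9 = max(EF_Task 2=14, EF_Task 6=29) = 29; EF_Task 9 = 29+10 = 39
ES_Task 10 = max(EF_Task 3=18, EF_Task 5=19, EF_Task 7=43, EF_Task 8=21, EF_Task 9=39) = 43; EF_Task 10 = 43+2 = 45
Expected project duration μ = 45 weeks. Critical path: Task 2 → Task 6 → Task 7 → Task 10.

Variance along critical path = 7.111 + 13.444 + 9.000 + 0.111 = 29.667; σ = √29.667 = 5.447 weeks.
Z = (53 − 45) / 5.447 = 1.469
P(T ≤ 53) = Φ(1.469) ≈ 0.929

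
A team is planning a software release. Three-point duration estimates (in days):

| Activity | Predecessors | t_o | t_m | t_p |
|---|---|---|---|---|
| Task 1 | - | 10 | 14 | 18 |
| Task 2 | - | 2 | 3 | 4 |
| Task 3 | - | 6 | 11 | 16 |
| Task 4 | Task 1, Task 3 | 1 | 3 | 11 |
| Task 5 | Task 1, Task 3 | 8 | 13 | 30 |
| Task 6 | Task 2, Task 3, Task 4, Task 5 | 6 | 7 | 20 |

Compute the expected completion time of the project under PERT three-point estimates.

te_Task 1 = (10 + 4·14 + 18)/6 = 84/6 = 14
te_Task 2 = (2 + 4·3 + 4)/6 = 18/6 = 3
te_Task 3 = (6 + 4·11 + 16)/6 = 66/6 = 11
te_Task 4 = (1 + 4·3 + 11)/6 = 24/6 = 4
te_Task 5 = (8 + 4·13 + 30)/6 = 90/6 = 15
te_Task 6 = (6 + 4·7 + 20)/6 = 54/6 = 9

Forward pass:
ES_Task 1 = 0; EF_Task 1 = 14
ES_Task 2 = 0; EF_Task 2 = 3
ES_Task 3 = 0; EF_Task 3 = 11
ES_Task 4 = max(EF_Task 1=14, EF_Task 3=11) = 14; EF_Task 4 = 14+4 = 18
ES_Task 5 = max(EF_Task 1=14, EF_Task 3=11) = 14; EF_Task 5 = 14+15 = 29
ES_Task 6 = max(EF_Task 2=3, EF_Task 3=11, EF_Task 4=18, EF_Task 5=29) = 29; EF_Task 6 = 29+9 = 38
Expected project duration μ = 38 days. Critical path: Task 1 → Task 5 → Task 6.

38 days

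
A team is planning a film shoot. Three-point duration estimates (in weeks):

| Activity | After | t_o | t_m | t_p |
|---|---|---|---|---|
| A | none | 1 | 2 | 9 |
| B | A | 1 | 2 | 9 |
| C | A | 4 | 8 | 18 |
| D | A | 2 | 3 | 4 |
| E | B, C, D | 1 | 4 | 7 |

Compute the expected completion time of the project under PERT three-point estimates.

16 weeks

te_A = (1 + 4·2 + 9)/6 = 18/6 = 3
te_B = (1 + 4·2 + 9)/6 = 18/6 = 3
te_C = (4 + 4·8 + 18)/6 = 54/6 = 9
te_D = (2 + 4·3 + 4)/6 = 18/6 = 3
te_E = (1 + 4·4 + 7)/6 = 24/6 = 4

Forward pass:
ES_A = 0; EF_A = 3
ES_B = 3; EF_B = 3+3 = 6
ES_C = 3; EF_C = 3+9 = 12
ES_D = 3; EF_D = 3+3 = 6
ES_E = max(EF_B=6, EF_C=12, EF_D=6) = 12; EF_E = 12+4 = 16
Expected project duration μ = 16 weeks. Critical path: A → C → E.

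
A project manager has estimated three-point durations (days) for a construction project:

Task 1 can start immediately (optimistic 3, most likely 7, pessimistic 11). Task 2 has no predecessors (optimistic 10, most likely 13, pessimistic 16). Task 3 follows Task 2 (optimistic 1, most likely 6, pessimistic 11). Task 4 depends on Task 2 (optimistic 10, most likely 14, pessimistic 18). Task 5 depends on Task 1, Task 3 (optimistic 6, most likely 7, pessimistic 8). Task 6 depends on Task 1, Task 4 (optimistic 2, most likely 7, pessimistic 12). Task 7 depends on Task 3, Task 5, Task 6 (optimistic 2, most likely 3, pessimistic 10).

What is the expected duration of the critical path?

38 days

te_Task 1 = (3 + 4·7 + 11)/6 = 42/6 = 7
te_Task 2 = (10 + 4·13 + 16)/6 = 78/6 = 13
te_Task 3 = (1 + 4·6 + 11)/6 = 36/6 = 6
te_Task 4 = (10 + 4·14 + 18)/6 = 84/6 = 14
te_Task 5 = (6 + 4·7 + 8)/6 = 42/6 = 7
te_Task 6 = (2 + 4·7 + 12)/6 = 42/6 = 7
te_Task 7 = (2 + 4·3 + 10)/6 = 24/6 = 4

Forward pass:
ES_Task 1 = 0; EF_Task 1 = 7
ES_Task 2 = 0; EF_Task 2 = 13
ES_Task 3 = 13; EF_Task 3 = 13+6 = 19
ES_Task 4 = 13; EF_Task 4 = 13+14 = 27
ES_Task 5 = max(EF_Task 1=7, EF_Task 3=19) = 19; EF_Task 5 = 19+7 = 26
ES_Task 6 = max(EF_Task 1=7, EF_Task 4=27) = 27; EF_Task 6 = 27+7 = 34
ES_Task 7 = max(EF_Task 3=19, EF_Task 5=26, EF_Task 6=34) = 34; EF_Task 7 = 34+4 = 38
Expected project duration μ = 38 days. Critical path: Task 2 → Task 4 → Task 6 → Task 7.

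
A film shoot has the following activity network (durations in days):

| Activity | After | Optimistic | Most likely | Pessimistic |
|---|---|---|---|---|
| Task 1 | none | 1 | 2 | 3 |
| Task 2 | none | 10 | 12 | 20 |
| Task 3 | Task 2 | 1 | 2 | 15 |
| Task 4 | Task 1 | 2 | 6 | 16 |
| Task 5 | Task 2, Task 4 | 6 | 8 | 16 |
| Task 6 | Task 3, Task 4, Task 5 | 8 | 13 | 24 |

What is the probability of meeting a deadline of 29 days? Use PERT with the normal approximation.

0.025

te_Task 1 = (1 + 4·2 + 3)/6 = 12/6 = 2; σ²_Task 1 = ((3−1)/6)² = 0.111
te_Task 2 = (10 + 4·12 + 20)/6 = 78/6 = 13; σ²_Task 2 = ((20−10)/6)² = 2.778
te_Task 3 = (1 + 4·2 + 15)/6 = 24/6 = 4; σ²_Task 3 = ((15−1)/6)² = 5.444
te_Task 4 = (2 + 4·6 + 16)/6 = 42/6 = 7; σ²_Task 4 = ((16−2)/6)² = 5.444
te_Task 5 = (6 + 4·8 + 16)/6 = 54/6 = 9; σ²_Task 5 = ((16−6)/6)² = 2.778
te_Task 6 = (8 + 4·13 + 24)/6 = 84/6 = 14; σ²_Task 6 = ((24−8)/6)² = 7.111

Forward pass:
ES_Task 1 = 0; EF_Task 1 = 2
ES_Task 2 = 0; EF_Task 2 = 13
ES_Task 3 = 13; EF_Task 3 = 13+4 = 17
ES_Task 4 = 2; EF_Task 4 = 2+7 = 9
ES_Task 5 = max(EF_Task 2=13, EF_Task 4=9) = 13; EF_Task 5 = 13+9 = 22
ES_Task 6 = max(EF_Task 3=17, EF_Task 4=9, EF_Task 5=22) = 22; EF_Task 6 = 22+14 = 36
Expected project duration μ = 36 days. Critical path: Task 2 → Task 5 → Task 6.

Variance along critical path = 2.778 + 2.778 + 7.111 = 12.667; σ = √12.667 = 3.559 days.
Z = (29 − 36) / 3.559 = -1.967
P(T ≤ 29) = Φ(-1.967) ≈ 0.025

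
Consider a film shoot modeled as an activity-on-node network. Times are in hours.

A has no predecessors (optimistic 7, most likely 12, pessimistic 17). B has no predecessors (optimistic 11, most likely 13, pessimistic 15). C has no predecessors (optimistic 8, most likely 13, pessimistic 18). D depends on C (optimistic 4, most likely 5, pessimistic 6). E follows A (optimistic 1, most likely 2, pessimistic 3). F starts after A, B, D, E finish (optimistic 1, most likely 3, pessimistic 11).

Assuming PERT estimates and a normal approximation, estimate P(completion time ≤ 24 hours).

0.800

te_A = (7 + 4·12 + 17)/6 = 72/6 = 12; σ²_A = ((17−7)/6)² = 2.778
te_B = (11 + 4·13 + 15)/6 = 78/6 = 13; σ²_B = ((15−11)/6)² = 0.444
te_C = (8 + 4·13 + 18)/6 = 78/6 = 13; σ²_C = ((18−8)/6)² = 2.778
te_D = (4 + 4·5 + 6)/6 = 30/6 = 5; σ²_D = ((6−4)/6)² = 0.111
te_E = (1 + 4·2 + 3)/6 = 12/6 = 2; σ²_E = ((3−1)/6)² = 0.111
te_F = (1 + 4·3 + 11)/6 = 24/6 = 4; σ²_F = ((11−1)/6)² = 2.778

Forward pass:
ES_A = 0; EF_A = 12
ES_B = 0; EF_B = 13
ES_C = 0; EF_C = 13
ES_D = 13; EF_D = 13+5 = 18
ES_E = 12; EF_E = 12+2 = 14
ES_F = max(EF_A=12, EF_B=13, EF_D=18, EF_E=14) = 18; EF_F = 18+4 = 22
Expected project duration μ = 22 hours. Critical path: C → D → F.

Variance along critical path = 2.778 + 0.111 + 2.778 = 5.667; σ = √5.667 = 2.380 hours.
Z = (24 − 22) / 2.380 = 0.840
P(T ≤ 24) = Φ(0.840) ≈ 0.800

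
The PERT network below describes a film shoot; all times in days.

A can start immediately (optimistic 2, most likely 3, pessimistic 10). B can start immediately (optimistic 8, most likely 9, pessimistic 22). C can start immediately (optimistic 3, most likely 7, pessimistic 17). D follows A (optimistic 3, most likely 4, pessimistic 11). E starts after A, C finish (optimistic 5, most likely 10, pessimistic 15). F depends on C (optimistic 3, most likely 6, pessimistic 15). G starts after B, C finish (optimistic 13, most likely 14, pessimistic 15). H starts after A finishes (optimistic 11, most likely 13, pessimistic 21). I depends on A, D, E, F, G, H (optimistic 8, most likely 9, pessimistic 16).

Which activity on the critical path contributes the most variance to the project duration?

te_A = (2 + 4·3 + 10)/6 = 24/6 = 4; σ²_A = ((10−2)/6)² = 1.778
te_B = (8 + 4·9 + 22)/6 = 66/6 = 11; σ²_B = ((22−8)/6)² = 5.444
te_C = (3 + 4·7 + 17)/6 = 48/6 = 8; σ²_C = ((17−3)/6)² = 5.444
te_D = (3 + 4·4 + 11)/6 = 30/6 = 5; σ²_D = ((11−3)/6)² = 1.778
te_E = (5 + 4·10 + 15)/6 = 60/6 = 10; σ²_E = ((15−5)/6)² = 2.778
te_F = (3 + 4·6 + 15)/6 = 42/6 = 7; σ²_F = ((15−3)/6)² = 4.000
te_G = (13 + 4·14 + 15)/6 = 84/6 = 14; σ²_G = ((15−13)/6)² = 0.111
te_H = (11 + 4·13 + 21)/6 = 84/6 = 14; σ²_H = ((21−11)/6)² = 2.778
te_I = (8 + 4·9 + 16)/6 = 60/6 = 10; σ²_I = ((16−8)/6)² = 1.778

Forward pass:
ES_A = 0; EF_A = 4
ES_B = 0; EF_B = 11
ES_C = 0; EF_C = 8
ES_D = 4; EF_D = 4+5 = 9
ES_E = max(EF_A=4, EF_C=8) = 8; EF_E = 8+10 = 18
ES_F = 8; EF_F = 8+7 = 15
ES_G = max(EF_B=11, EF_C=8) = 11; EF_G = 11+14 = 25
ES_H = 4; EF_H = 4+14 = 18
ES_I = max(EF_A=4, EF_D=9, EF_E=18, EF_F=15, EF_G=25, EF_H=18) = 25; EF_I = 25+10 = 35
Expected project duration μ = 35 days. Critical path: B → G → I.

Variances on critical path: σ²_B=5.444, σ²_G=0.111, σ²_I=1.778.
Largest is σ²_B = 5.444.

B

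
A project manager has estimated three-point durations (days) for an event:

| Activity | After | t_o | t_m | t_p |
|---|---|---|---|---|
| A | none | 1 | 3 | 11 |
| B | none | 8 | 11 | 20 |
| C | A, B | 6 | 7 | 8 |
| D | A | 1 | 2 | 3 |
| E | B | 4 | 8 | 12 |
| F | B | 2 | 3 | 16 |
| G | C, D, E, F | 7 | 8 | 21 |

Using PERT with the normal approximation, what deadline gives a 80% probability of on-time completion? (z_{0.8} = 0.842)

te_A = (1 + 4·3 + 11)/6 = 24/6 = 4; σ²_A = ((11−1)/6)² = 2.778
te_B = (8 + 4·11 + 20)/6 = 72/6 = 12; σ²_B = ((20−8)/6)² = 4.000
te_C = (6 + 4·7 + 8)/6 = 42/6 = 7; σ²_C = ((8−6)/6)² = 0.111
te_D = (1 + 4·2 + 3)/6 = 12/6 = 2; σ²_D = ((3−1)/6)² = 0.111
te_E = (4 + 4·8 + 12)/6 = 48/6 = 8; σ²_E = ((12−4)/6)² = 1.778
te_F = (2 + 4·3 + 16)/6 = 30/6 = 5; σ²_F = ((16−2)/6)² = 5.444
te_G = (7 + 4·8 + 21)/6 = 60/6 = 10; σ²_G = ((21−7)/6)² = 5.444

Forward pass:
ES_A = 0; EF_A = 4
ES_B = 0; EF_B = 12
ES_C = max(EF_A=4, EF_B=12) = 12; EF_C = 12+7 = 19
ES_D = 4; EF_D = 4+2 = 6
ES_E = 12; EF_E = 12+8 = 20
ES_F = 12; EF_F = 12+5 = 17
ES_G = max(EF_C=19, EF_D=6, EF_E=20, EF_F=17) = 20; EF_G = 20+10 = 30
Expected project duration μ = 30 days. Critical path: B → E → G.

Variance along critical path = 4.000 + 1.778 + 5.444 = 11.222; σ = 3.350 days.
D = μ + z·σ = 30 + 0.842·3.350 = 32.8 days

32.8 days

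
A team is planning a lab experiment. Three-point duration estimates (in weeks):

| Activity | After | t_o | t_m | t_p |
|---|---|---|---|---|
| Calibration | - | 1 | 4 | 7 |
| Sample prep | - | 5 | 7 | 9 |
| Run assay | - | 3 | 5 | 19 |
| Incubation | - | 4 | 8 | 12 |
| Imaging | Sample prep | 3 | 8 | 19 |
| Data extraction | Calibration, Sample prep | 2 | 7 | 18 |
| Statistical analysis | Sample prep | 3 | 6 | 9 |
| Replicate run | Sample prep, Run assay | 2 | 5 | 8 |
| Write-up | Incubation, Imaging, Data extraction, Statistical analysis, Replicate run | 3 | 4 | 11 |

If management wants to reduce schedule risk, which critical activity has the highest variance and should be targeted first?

Imaging

te_Calibration = (1 + 4·4 + 7)/6 = 24/6 = 4; σ²_Calibration = ((7−1)/6)² = 1.000
te_Sample prep = (5 + 4·7 + 9)/6 = 42/6 = 7; σ²_Sample prep = ((9−5)/6)² = 0.444
te_Run assay = (3 + 4·5 + 19)/6 = 42/6 = 7; σ²_Run assay = ((19−3)/6)² = 7.111
te_Incubation = (4 + 4·8 + 12)/6 = 48/6 = 8; σ²_Incubation = ((12−4)/6)² = 1.778
te_Imaging = (3 + 4·8 + 19)/6 = 54/6 = 9; σ²_Imaging = ((19−3)/6)² = 7.111
te_Data extraction = (2 + 4·7 + 18)/6 = 48/6 = 8; σ²_Data extraction = ((18−2)/6)² = 7.111
te_Statistical analysis = (3 + 4·6 + 9)/6 = 36/6 = 6; σ²_Statistical analysis = ((9−3)/6)² = 1.000
te_Replicate run = (2 + 4·5 + 8)/6 = 30/6 = 5; σ²_Replicate run = ((8−2)/6)² = 1.000
te_Write-up = (3 + 4·4 + 11)/6 = 30/6 = 5; σ²_Write-up = ((11−3)/6)² = 1.778

Forward pass:
ES_Calibration = 0; EF_Calibration = 4
ES_Sample prep = 0; EF_Sample prep = 7
ES_Run assay = 0; EF_Run assay = 7
ES_Incubation = 0; EF_Incubation = 8
ES_Imaging = 7; EF_Imaging = 7+9 = 16
ES_Data extraction = max(EF_Calibration=4, EF_Sample prep=7) = 7; EF_Data extraction = 7+8 = 15
ES_Statistical analysis = 7; EF_Statistical analysis = 7+6 = 13
ES_Replicate run = max(EF_Sample prep=7, EF_Run assay=7) = 7; EF_Replicate run = 7+5 = 12
ES_Write-up = max(EF_Incubation=8, EF_Imaging=16, EF_Data extraction=15, EF_Statistical analysis=13, EF_Replicate run=12) = 16; EF_Write-up = 16+5 = 21
Expected project duration μ = 21 weeks. Critical path: Sample prep → Imaging → Write-up.

Variances on critical path: σ²_Sample prep=0.444, σ²_Imaging=7.111, σ²_Write-up=1.778.
Largest is σ²_Imaging = 7.111.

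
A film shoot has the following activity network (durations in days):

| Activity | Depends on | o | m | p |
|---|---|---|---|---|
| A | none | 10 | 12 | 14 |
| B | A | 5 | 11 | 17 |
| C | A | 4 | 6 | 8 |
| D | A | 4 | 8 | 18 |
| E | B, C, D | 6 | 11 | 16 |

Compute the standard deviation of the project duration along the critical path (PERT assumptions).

te_A = (10 + 4·12 + 14)/6 = 72/6 = 12; σ²_A = ((14−10)/6)² = 0.444
te_B = (5 + 4·11 + 17)/6 = 66/6 = 11; σ²_B = ((17−5)/6)² = 4.000
te_C = (4 + 4·6 + 8)/6 = 36/6 = 6; σ²_C = ((8−4)/6)² = 0.444
te_D = (4 + 4·8 + 18)/6 = 54/6 = 9; σ²_D = ((18−4)/6)² = 5.444
te_E = (6 + 4·11 + 16)/6 = 66/6 = 11; σ²_E = ((16−6)/6)² = 2.778

Forward pass:
ES_A = 0; EF_A = 12
ES_B = 12; EF_B = 12+11 = 23
ES_C = 12; EF_C = 12+6 = 18
ES_D = 12; EF_D = 12+9 = 21
ES_E = max(EF_B=23, EF_C=18, EF_D=21) = 23; EF_E = 23+11 = 34
Expected project duration μ = 34 days. Critical path: A → B → E.

Variance along critical path = 0.444 + 4.000 + 2.778 = 7.222
σ = √7.222 = 2.687 days

2.69 days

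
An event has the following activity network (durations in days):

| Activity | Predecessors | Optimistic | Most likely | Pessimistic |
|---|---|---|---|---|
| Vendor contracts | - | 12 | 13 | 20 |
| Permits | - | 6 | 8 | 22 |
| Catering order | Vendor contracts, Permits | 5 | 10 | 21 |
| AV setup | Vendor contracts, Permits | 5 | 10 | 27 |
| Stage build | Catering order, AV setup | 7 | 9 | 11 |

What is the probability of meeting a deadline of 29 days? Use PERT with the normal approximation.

te_Vendor contracts = (12 + 4·13 + 20)/6 = 84/6 = 14; σ²_Vendor contracts = ((20−12)/6)² = 1.778
te_Permits = (6 + 4·8 + 22)/6 = 60/6 = 10; σ²_Permits = ((22−6)/6)² = 7.111
te_Catering order = (5 + 4·10 + 21)/6 = 66/6 = 11; σ²_Catering order = ((21−5)/6)² = 7.111
te_AV setup = (5 + 4·10 + 27)/6 = 72/6 = 12; σ²_AV setup = ((27−5)/6)² = 13.444
te_Stage build = (7 + 4·9 + 11)/6 = 54/6 = 9; σ²_Stage build = ((11−7)/6)² = 0.444

Forward pass:
ES_Vendor contracts = 0; EF_Vendor contracts = 14
ES_Permits = 0; EF_Permits = 10
ES_Catering order = max(EF_Vendor contracts=14, EF_Permits=10) = 14; EF_Catering order = 14+11 = 25
ES_AV setup = max(EF_Vendor contracts=14, EF_Permits=10) = 14; EF_AV setup = 14+12 = 26
ES_Stage build = max(EF_Catering order=25, EF_AV setup=26) = 26; EF_Stage build = 26+9 = 35
Expected project duration μ = 35 days. Critical path: Vendor contracts → AV setup → Stage build.

Variance along critical path = 1.778 + 13.444 + 0.444 = 15.667; σ = √15.667 = 3.958 days.
Z = (29 − 35) / 3.958 = -1.516
P(T ≤ 29) = Φ(-1.516) ≈ 0.065

0.065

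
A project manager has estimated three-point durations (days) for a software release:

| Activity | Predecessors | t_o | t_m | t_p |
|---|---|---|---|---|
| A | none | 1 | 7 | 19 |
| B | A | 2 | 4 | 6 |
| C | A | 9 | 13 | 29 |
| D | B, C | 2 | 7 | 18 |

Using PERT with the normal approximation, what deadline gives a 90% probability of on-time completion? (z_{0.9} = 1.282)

37.7 days

te_A = (1 + 4·7 + 19)/6 = 48/6 = 8; σ²_A = ((19−1)/6)² = 9.000
te_B = (2 + 4·4 + 6)/6 = 24/6 = 4; σ²_B = ((6−2)/6)² = 0.444
te_C = (9 + 4·13 + 29)/6 = 90/6 = 15; σ²_C = ((29−9)/6)² = 11.111
te_D = (2 + 4·7 + 18)/6 = 48/6 = 8; σ²_D = ((18−2)/6)² = 7.111

Forward pass:
ES_A = 0; EF_A = 8
ES_B = 8; EF_B = 8+4 = 12
ES_C = 8; EF_C = 8+15 = 23
ES_D = max(EF_B=12, EF_C=23) = 23; EF_D = 23+8 = 31
Expected project duration μ = 31 days. Critical path: A → C → D.

Variance along critical path = 9.000 + 11.111 + 7.111 = 27.222; σ = 5.217 days.
D = μ + z·σ = 31 + 1.282·5.217 = 37.7 days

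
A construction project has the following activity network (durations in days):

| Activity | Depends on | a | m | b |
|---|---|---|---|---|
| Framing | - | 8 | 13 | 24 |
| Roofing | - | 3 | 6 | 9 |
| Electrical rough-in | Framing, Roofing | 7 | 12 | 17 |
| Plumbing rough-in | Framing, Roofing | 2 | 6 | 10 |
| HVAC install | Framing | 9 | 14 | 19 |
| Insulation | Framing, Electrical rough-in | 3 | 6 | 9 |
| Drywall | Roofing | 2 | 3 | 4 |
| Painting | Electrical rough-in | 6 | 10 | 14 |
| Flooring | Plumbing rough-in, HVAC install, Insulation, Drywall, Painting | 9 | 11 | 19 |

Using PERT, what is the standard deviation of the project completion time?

3.80 days

te_Framing = (8 + 4·13 + 24)/6 = 84/6 = 14; σ²_Framing = ((24−8)/6)² = 7.111
te_Roofing = (3 + 4·6 + 9)/6 = 36/6 = 6; σ²_Roofing = ((9−3)/6)² = 1.000
te_Electrical rough-in = (7 + 4·12 + 17)/6 = 72/6 = 12; σ²_Electrical rough-in = ((17−7)/6)² = 2.778
te_Plumbing rough-in = (2 + 4·6 + 10)/6 = 36/6 = 6; σ²_Plumbing rough-in = ((10−2)/6)² = 1.778
te_HVAC install = (9 + 4·14 + 19)/6 = 84/6 = 14; σ²_HVAC install = ((19−9)/6)² = 2.778
te_Insulation = (3 + 4·6 + 9)/6 = 36/6 = 6; σ²_Insulation = ((9−3)/6)² = 1.000
te_Drywall = (2 + 4·3 + 4)/6 = 18/6 = 3; σ²_Drywall = ((4−2)/6)² = 0.111
te_Painting = (6 + 4·10 + 14)/6 = 60/6 = 10; σ²_Painting = ((14−6)/6)² = 1.778
te_Flooring = (9 + 4·11 + 19)/6 = 72/6 = 12; σ²_Flooring = ((19−9)/6)² = 2.778

Forward pass:
ES_Framing = 0; EF_Framing = 14
ES_Roofing = 0; EF_Roofing = 6
ES_Electrical rough-in = max(EF_Framing=14, EF_Roofing=6) = 14; EF_Electrical rough-in = 14+12 = 26
ES_Plumbing rough-in = max(EF_Framing=14, EF_Roofing=6) = 14; EF_Plumbing rough-in = 14+6 = 20
ES_HVAC install = 14; EF_HVAC install = 14+14 = 28
ES_Insulation = max(EF_Framing=14, EF_Electrical rough-in=26) = 26; EF_Insulation = 26+6 = 32
ES_Drywall = 6; EF_Drywall = 6+3 = 9
ES_Painting = 26; EF_Painting = 26+10 = 36
ES_Flooring = max(EF_Plumbing rough-in=20, EF_HVAC install=28, EF_Insulation=32, EF_Drywall=9, EF_Painting=36) = 36; EF_Flooring = 36+12 = 48
Expected project duration μ = 48 days. Critical path: Framing → Electrical rough-in → Painting → Flooring.

Variance along critical path = 7.111 + 2.778 + 1.778 + 2.778 = 14.444
σ = √14.444 = 3.801 days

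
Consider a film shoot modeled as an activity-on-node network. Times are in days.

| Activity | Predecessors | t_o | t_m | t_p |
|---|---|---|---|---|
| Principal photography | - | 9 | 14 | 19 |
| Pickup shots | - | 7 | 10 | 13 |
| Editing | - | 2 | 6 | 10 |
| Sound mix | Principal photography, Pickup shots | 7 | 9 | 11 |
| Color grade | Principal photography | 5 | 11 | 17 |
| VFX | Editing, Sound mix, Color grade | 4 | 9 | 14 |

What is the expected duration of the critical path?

34 days

te_Principal photography = (9 + 4·14 + 19)/6 = 84/6 = 14
te_Pickup shots = (7 + 4·10 + 13)/6 = 60/6 = 10
te_Editing = (2 + 4·6 + 10)/6 = 36/6 = 6
te_Sound mix = (7 + 4·9 + 11)/6 = 54/6 = 9
te_Color grade = (5 + 4·11 + 17)/6 = 66/6 = 11
te_VFX = (4 + 4·9 + 14)/6 = 54/6 = 9

Forward pass:
ES_Principal photography = 0; EF_Principal photography = 14
ES_Pickup shots = 0; EF_Pickup shots = 10
ES_Editing = 0; EF_Editing = 6
ES_Sound mix = max(EF_Principal photography=14, EF_Pickup shots=10) = 14; EF_Sound mix = 14+9 = 23
ES_Color grade = 14; EF_Color grade = 14+11 = 25
ES_VFX = max(EF_Editing=6, EF_Sound mix=23, EF_Color grade=25) = 25; EF_VFX = 25+9 = 34
Expected project duration μ = 34 days. Critical path: Principal photography → Color grade → VFX.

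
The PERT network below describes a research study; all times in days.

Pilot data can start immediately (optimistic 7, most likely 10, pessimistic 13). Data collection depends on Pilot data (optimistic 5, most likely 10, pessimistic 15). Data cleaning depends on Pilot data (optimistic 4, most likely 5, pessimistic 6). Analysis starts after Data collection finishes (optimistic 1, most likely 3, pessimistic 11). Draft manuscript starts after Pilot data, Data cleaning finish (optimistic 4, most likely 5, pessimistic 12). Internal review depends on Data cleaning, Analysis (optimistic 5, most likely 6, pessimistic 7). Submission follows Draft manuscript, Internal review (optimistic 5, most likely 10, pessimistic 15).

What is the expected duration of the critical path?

40 days

te_Pilot data = (7 + 4·10 + 13)/6 = 60/6 = 10
te_Data collection = (5 + 4·10 + 15)/6 = 60/6 = 10
te_Data cleaning = (4 + 4·5 + 6)/6 = 30/6 = 5
te_Analysis = (1 + 4·3 + 11)/6 = 24/6 = 4
te_Draft manuscript = (4 + 4·5 + 12)/6 = 36/6 = 6
te_Internal review = (5 + 4·6 + 7)/6 = 36/6 = 6
te_Submission = (5 + 4·10 + 15)/6 = 60/6 = 10

Forward pass:
ES_Pilot data = 0; EF_Pilot data = 10
ES_Data collection = 10; EF_Data collection = 10+10 = 20
ES_Data cleaning = 10; EF_Data cleaning = 10+5 = 15
ES_Analysis = 20; EF_Analysis = 20+4 = 24
ES_Draft manuscript = max(EF_Pilot data=10, EF_Data cleaning=15) = 15; EF_Draft manuscript = 15+6 = 21
ES_Internal review = max(EF_Data cleaning=15, EF_Analysis=24) = 24; EF_Internal review = 24+6 = 30
ES_Submission = max(EF_Draft manuscript=21, EF_Internal review=30) = 30; EF_Submission = 30+10 = 40
Expected project duration μ = 40 days. Critical path: Pilot data → Data collection → Analysis → Internal review → Submission.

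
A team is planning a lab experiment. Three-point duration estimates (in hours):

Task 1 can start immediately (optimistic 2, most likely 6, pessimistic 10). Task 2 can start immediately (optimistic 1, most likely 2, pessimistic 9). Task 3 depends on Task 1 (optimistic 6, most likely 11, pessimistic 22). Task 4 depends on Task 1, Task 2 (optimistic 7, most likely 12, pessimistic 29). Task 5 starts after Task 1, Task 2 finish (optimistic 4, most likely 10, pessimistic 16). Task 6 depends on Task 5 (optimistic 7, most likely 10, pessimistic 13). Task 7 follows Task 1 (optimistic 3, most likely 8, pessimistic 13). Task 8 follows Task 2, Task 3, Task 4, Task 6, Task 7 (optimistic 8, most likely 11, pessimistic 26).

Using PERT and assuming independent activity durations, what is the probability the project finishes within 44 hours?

te_Task 1 = (2 + 4·6 + 10)/6 = 36/6 = 6; σ²_Task 1 = ((10−2)/6)² = 1.778
te_Task 2 = (1 + 4·2 + 9)/6 = 18/6 = 3; σ²_Task 2 = ((9−1)/6)² = 1.778
te_Task 3 = (6 + 4·11 + 22)/6 = 72/6 = 12; σ²_Task 3 = ((22−6)/6)² = 7.111
te_Task 4 = (7 + 4·12 + 29)/6 = 84/6 = 14; σ²_Task 4 = ((29−7)/6)² = 13.444
te_Task 5 = (4 + 4·10 + 16)/6 = 60/6 = 10; σ²_Task 5 = ((16−4)/6)² = 4.000
te_Task 6 = (7 + 4·10 + 13)/6 = 60/6 = 10; σ²_Task 6 = ((13−7)/6)² = 1.000
te_Task 7 = (3 + 4·8 + 13)/6 = 48/6 = 8; σ²_Task 7 = ((13−3)/6)² = 2.778
te_Task 8 = (8 + 4·11 + 26)/6 = 78/6 = 13; σ²_Task 8 = ((26−8)/6)² = 9.000

Forward pass:
ES_Task 1 = 0; EF_Task 1 = 6
ES_Task 2 = 0; EF_Task 2 = 3
ES_Task 3 = 6; EF_Task 3 = 6+12 = 18
ES_Task 4 = max(EF_Task 1=6, EF_Task 2=3) = 6; EF_Task 4 = 6+14 = 20
ES_Task 5 = max(EF_Task 1=6, EF_Task 2=3) = 6; EF_Task 5 = 6+10 = 16
ES_Task 6 = 16; EF_Task 6 = 16+10 = 26
ES_Task 7 = 6; EF_Task 7 = 6+8 = 14
ES_Task 8 = max(EF_Task 2=3, EF_Task 3=18, EF_Task 4=20, EF_Task 6=26, EF_Task 7=14) = 26; EF_Task 8 = 26+13 = 39
Expected project duration μ = 39 hours. Critical path: Task 1 → Task 5 → Task 6 → Task 8.

Variance along critical path = 1.778 + 4.000 + 1.000 + 9.000 = 15.778; σ = √15.778 = 3.972 hours.
Z = (44 − 39) / 3.972 = 1.259
P(T ≤ 44) = Φ(1.259) ≈ 0.896

0.896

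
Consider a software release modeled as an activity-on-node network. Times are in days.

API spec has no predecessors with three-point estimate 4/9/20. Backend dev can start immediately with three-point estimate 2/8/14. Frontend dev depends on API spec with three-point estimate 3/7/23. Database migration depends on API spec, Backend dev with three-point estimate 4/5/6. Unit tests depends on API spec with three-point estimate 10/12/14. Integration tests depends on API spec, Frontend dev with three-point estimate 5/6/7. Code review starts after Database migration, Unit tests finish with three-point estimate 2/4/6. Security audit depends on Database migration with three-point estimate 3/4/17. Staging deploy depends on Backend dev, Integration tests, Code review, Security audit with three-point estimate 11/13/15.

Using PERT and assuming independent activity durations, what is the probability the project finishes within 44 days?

0.957

te_API spec = (4 + 4·9 + 20)/6 = 60/6 = 10; σ²_API spec = ((20−4)/6)² = 7.111
te_Backend dev = (2 + 4·8 + 14)/6 = 48/6 = 8; σ²_Backend dev = ((14−2)/6)² = 4.000
te_Frontend dev = (3 + 4·7 + 23)/6 = 54/6 = 9; σ²_Frontend dev = ((23−3)/6)² = 11.111
te_Database migration = (4 + 4·5 + 6)/6 = 30/6 = 5; σ²_Database migration = ((6−4)/6)² = 0.111
te_Unit tests = (10 + 4·12 + 14)/6 = 72/6 = 12; σ²_Unit tests = ((14−10)/6)² = 0.444
te_Integration tests = (5 + 4·6 + 7)/6 = 36/6 = 6; σ²_Integration tests = ((7−5)/6)² = 0.111
te_Code review = (2 + 4·4 + 6)/6 = 24/6 = 4; σ²_Code review = ((6−2)/6)² = 0.444
te_Security audit = (3 + 4·4 + 17)/6 = 36/6 = 6; σ²_Security audit = ((17−3)/6)² = 5.444
te_Staging deploy = (11 + 4·13 + 15)/6 = 78/6 = 13; σ²_Staging deploy = ((15−11)/6)² = 0.444

Forward pass:
ES_API spec = 0; EF_API spec = 10
ES_Backend dev = 0; EF_Backend dev = 8
ES_Frontend dev = 10; EF_Frontend dev = 10+9 = 19
ES_Database migration = max(EF_API spec=10, EF_Backend dev=8) = 10; EF_Database migration = 10+5 = 15
ES_Unit tests = 10; EF_Unit tests = 10+12 = 22
ES_Integration tests = max(EF_API spec=10, EF_Frontend dev=19) = 19; EF_Integration tests = 19+6 = 25
ES_Code review = max(EF_Database migration=15, EF_Unit tests=22) = 22; EF_Code review = 22+4 = 26
ES_Security audit = 15; EF_Security audit = 15+6 = 21
ES_Staging deploy = max(EF_Backend dev=8, EF_Integration tests=25, EF_Code review=26, EF_Security audit=21) = 26; EF_Staging deploy = 26+13 = 39
Expected project duration μ = 39 days. Critical path: API spec → Unit tests → Code review → Staging deploy.

Variance along critical path = 7.111 + 0.444 + 0.444 + 0.444 = 8.444; σ = √8.444 = 2.906 days.
Z = (44 − 39) / 2.906 = 1.721
P(T ≤ 44) = Φ(1.721) ≈ 0.957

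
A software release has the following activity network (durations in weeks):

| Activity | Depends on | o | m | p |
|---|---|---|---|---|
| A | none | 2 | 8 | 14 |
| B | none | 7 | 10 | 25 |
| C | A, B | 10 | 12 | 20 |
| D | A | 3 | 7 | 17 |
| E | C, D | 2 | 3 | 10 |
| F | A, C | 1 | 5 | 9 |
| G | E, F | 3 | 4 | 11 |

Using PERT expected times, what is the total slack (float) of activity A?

4 weeks

te_A = (2 + 4·8 + 14)/6 = 48/6 = 8
te_B = (7 + 4·10 + 25)/6 = 72/6 = 12
te_C = (10 + 4·12 + 20)/6 = 78/6 = 13
te_D = (3 + 4·7 + 17)/6 = 48/6 = 8
te_E = (2 + 4·3 + 10)/6 = 24/6 = 4
te_F = (1 + 4·5 + 9)/6 = 30/6 = 5
te_G = (3 + 4·4 + 11)/6 = 30/6 = 5

Forward pass:
ES_A = 0; EF_A = 8
ES_B = 0; EF_B = 12
ES_C = max(EF_A=8, EF_B=12) = 12; EF_C = 12+13 = 25
ES_D = 8; EF_D = 8+8 = 16
ES_E = max(EF_C=25, EF_D=16) = 25; EF_E = 25+4 = 29
ES_F = max(EF_A=8, EF_C=25) = 25; EF_F = 25+5 = 30
ES_G = max(EF_E=29, EF_F=30) = 30; EF_G = 30+5 = 35
Expected project duration μ = 35 weeks. Critical path: B → C → F → G.

Backward pass:
LF_G = 35; LS_G = 35−5 = 30
LF_F = LS_G = 30; LS_F = 30−5 = 25
LF_E = LS_G = 30; LS_E = 30−4 = 26
LF_D = LS_E = 26; LS_D = 26−8 = 18
LF_C = min(LS_E=26, LS_F=25) = 25; LS_C = 25−13 = 12
LF_B = LS_C = 12; LS_B = 12−12 = 0
LF_A = min(LS_C=12, LS_D=18, LS_F=25) = 12; LS_A = 12−8 = 4
Slack_A = LS_A − ES_A = 4 − 0 = 4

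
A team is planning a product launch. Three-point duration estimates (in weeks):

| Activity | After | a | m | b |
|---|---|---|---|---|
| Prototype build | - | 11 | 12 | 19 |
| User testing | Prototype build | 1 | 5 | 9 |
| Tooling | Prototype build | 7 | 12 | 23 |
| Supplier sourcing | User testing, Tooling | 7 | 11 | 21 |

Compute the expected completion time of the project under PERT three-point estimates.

38 weeks

te_Prototype build = (11 + 4·12 + 19)/6 = 78/6 = 13
te_User testing = (1 + 4·5 + 9)/6 = 30/6 = 5
te_Tooling = (7 + 4·12 + 23)/6 = 78/6 = 13
te_Supplier sourcing = (7 + 4·11 + 21)/6 = 72/6 = 12

Forward pass:
ES_Prototype build = 0; EF_Prototype build = 13
ES_User testing = 13; EF_User testing = 13+5 = 18
ES_Tooling = 13; EF_Tooling = 13+13 = 26
ES_Supplier sourcing = max(EF_User testing=18, EF_Tooling=26) = 26; EF_Supplier sourcing = 26+12 = 38
Expected project duration μ = 38 weeks. Critical path: Prototype build → Tooling → Supplier sourcing.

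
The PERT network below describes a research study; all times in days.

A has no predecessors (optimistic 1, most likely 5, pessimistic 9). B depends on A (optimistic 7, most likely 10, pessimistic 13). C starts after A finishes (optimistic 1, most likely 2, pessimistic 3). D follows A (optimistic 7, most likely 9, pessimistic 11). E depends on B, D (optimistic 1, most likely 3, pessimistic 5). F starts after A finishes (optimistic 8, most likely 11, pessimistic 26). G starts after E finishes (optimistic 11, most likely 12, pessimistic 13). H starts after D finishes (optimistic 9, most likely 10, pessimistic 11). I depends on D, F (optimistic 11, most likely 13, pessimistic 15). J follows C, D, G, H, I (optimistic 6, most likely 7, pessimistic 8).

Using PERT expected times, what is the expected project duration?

38 days

te_A = (1 + 4·5 + 9)/6 = 30/6 = 5
te_B = (7 + 4·10 + 13)/6 = 60/6 = 10
te_C = (1 + 4·2 + 3)/6 = 12/6 = 2
te_D = (7 + 4·9 + 11)/6 = 54/6 = 9
te_E = (1 + 4·3 + 5)/6 = 18/6 = 3
te_F = (8 + 4·11 + 26)/6 = 78/6 = 13
te_G = (11 + 4·12 + 13)/6 = 72/6 = 12
te_H = (9 + 4·10 + 11)/6 = 60/6 = 10
te_I = (11 + 4·13 + 15)/6 = 78/6 = 13
te_J = (6 + 4·7 + 8)/6 = 42/6 = 7

Forward pass:
ES_A = 0; EF_A = 5
ES_B = 5; EF_B = 5+10 = 15
ES_C = 5; EF_C = 5+2 = 7
ES_D = 5; EF_D = 5+9 = 14
ES_E = max(EF_B=15, EF_D=14) = 15; EF_E = 15+3 = 18
ES_F = 5; EF_F = 5+13 = 18
ES_G = 18; EF_G = 18+12 = 30
ES_H = 14; EF_H = 14+10 = 24
ES_I = max(EF_D=14, EF_F=18) = 18; EF_I = 18+13 = 31
ES_J = max(EF_C=7, EF_D=14, EF_G=30, EF_H=24, EF_I=31) = 31; EF_J = 31+7 = 38
Expected project duration μ = 38 days. Critical path: A → F → I → J.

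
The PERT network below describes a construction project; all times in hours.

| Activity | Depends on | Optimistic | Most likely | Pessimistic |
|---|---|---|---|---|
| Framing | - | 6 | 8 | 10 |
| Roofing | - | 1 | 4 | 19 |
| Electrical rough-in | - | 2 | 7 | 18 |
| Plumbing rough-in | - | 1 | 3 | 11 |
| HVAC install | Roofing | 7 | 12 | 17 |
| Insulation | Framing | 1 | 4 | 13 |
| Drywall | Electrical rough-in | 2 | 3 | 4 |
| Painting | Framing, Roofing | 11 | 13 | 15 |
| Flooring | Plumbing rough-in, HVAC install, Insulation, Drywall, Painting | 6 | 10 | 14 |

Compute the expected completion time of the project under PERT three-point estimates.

31 hours

te_Framing = (6 + 4·8 + 10)/6 = 48/6 = 8
te_Roofing = (1 + 4·4 + 19)/6 = 36/6 = 6
te_Electrical rough-in = (2 + 4·7 + 18)/6 = 48/6 = 8
te_Plumbing rough-in = (1 + 4·3 + 11)/6 = 24/6 = 4
te_HVAC install = (7 + 4·12 + 17)/6 = 72/6 = 12
te_Insulation = (1 + 4·4 + 13)/6 = 30/6 = 5
te_Drywall = (2 + 4·3 + 4)/6 = 18/6 = 3
te_Painting = (11 + 4·13 + 15)/6 = 78/6 = 13
te_Flooring = (6 + 4·10 + 14)/6 = 60/6 = 10

Forward pass:
ES_Framing = 0; EF_Framing = 8
ES_Roofing = 0; EF_Roofing = 6
ES_Electrical rough-in = 0; EF_Electrical rough-in = 8
ES_Plumbing rough-in = 0; EF_Plumbing rough-in = 4
ES_HVAC install = 6; EF_HVAC install = 6+12 = 18
ES_Insulation = 8; EF_Insulation = 8+5 = 13
ES_Drywall = 8; EF_Drywall = 8+3 = 11
ES_Painting = max(EF_Framing=8, EF_Roofing=6) = 8; EF_Painting = 8+13 = 21
ES_Flooring = max(EF_Plumbing rough-in=4, EF_HVAC install=18, EF_Insulation=13, EF_Drywall=11, EF_Painting=21) = 21; EF_Flooring = 21+10 = 31
Expected project duration μ = 31 hours. Critical path: Framing → Painting → Flooring.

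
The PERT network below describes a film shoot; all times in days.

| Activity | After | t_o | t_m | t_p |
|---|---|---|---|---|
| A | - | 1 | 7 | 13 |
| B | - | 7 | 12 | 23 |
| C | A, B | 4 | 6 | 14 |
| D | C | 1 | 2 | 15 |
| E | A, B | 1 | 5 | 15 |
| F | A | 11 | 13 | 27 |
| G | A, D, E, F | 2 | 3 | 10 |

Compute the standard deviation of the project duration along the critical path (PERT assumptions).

te_A = (1 + 4·7 + 13)/6 = 42/6 = 7; σ²_A = ((13−1)/6)² = 4.000
te_B = (7 + 4·12 + 23)/6 = 78/6 = 13; σ²_B = ((23−7)/6)² = 7.111
te_C = (4 + 4·6 + 14)/6 = 42/6 = 7; σ²_C = ((14−4)/6)² = 2.778
te_D = (1 + 4·2 + 15)/6 = 24/6 = 4; σ²_D = ((15−1)/6)² = 5.444
te_E = (1 + 4·5 + 15)/6 = 36/6 = 6; σ²_E = ((15−1)/6)² = 5.444
te_F = (11 + 4·13 + 27)/6 = 90/6 = 15; σ²_F = ((27−11)/6)² = 7.111
te_G = (2 + 4·3 + 10)/6 = 24/6 = 4; σ²_G = ((10−2)/6)² = 1.778

Forward pass:
ES_A = 0; EF_A = 7
ES_B = 0; EF_B = 13
ES_C = max(EF_A=7, EF_B=13) = 13; EF_C = 13+7 = 20
ES_D = 20; EF_D = 20+4 = 24
ES_E = max(EF_A=7, EF_B=13) = 13; EF_E = 13+6 = 19
ES_F = 7; EF_F = 7+15 = 22
ES_G = max(EF_A=7, EF_D=24, EF_E=19, EF_F=22) = 24; EF_G = 24+4 = 28
Expected project duration μ = 28 days. Critical path: B → C → D → G.

Variance along critical path = 7.111 + 2.778 + 5.444 + 1.778 = 17.111
σ = √17.111 = 4.137 days

4.14 days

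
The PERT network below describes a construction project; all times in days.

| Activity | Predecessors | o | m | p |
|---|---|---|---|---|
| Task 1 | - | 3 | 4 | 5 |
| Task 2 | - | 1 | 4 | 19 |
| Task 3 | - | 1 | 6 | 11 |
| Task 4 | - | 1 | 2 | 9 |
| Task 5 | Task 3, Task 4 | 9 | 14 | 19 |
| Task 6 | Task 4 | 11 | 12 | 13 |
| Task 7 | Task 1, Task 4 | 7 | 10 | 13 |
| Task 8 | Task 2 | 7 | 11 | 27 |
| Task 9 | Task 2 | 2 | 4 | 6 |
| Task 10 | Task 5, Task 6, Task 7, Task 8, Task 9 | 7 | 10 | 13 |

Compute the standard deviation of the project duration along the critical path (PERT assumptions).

2.56 days

te_Task 1 = (3 + 4·4 + 5)/6 = 24/6 = 4; σ²_Task 1 = ((5−3)/6)² = 0.111
te_Task 2 = (1 + 4·4 + 19)/6 = 36/6 = 6; σ²_Task 2 = ((19−1)/6)² = 9.000
te_Task 3 = (1 + 4·6 + 11)/6 = 36/6 = 6; σ²_Task 3 = ((11−1)/6)² = 2.778
te_Task 4 = (1 + 4·2 + 9)/6 = 18/6 = 3; σ²_Task 4 = ((9−1)/6)² = 1.778
te_Task 5 = (9 + 4·14 + 19)/6 = 84/6 = 14; σ²_Task 5 = ((19−9)/6)² = 2.778
te_Task 6 = (11 + 4·12 + 13)/6 = 72/6 = 12; σ²_Task 6 = ((13−11)/6)² = 0.111
te_Task 7 = (7 + 4·10 + 13)/6 = 60/6 = 10; σ²_Task 7 = ((13−7)/6)² = 1.000
te_Task 8 = (7 + 4·11 + 27)/6 = 78/6 = 13; σ²_Task 8 = ((27−7)/6)² = 11.111
te_Task 9 = (2 + 4·4 + 6)/6 = 24/6 = 4; σ²_Task 9 = ((6−2)/6)² = 0.444
te_Task 10 = (7 + 4·10 + 13)/6 = 60/6 = 10; σ²_Task 10 = ((13−7)/6)² = 1.000

Forward pass:
ES_Task 1 = 0; EF_Task 1 = 4
ES_Task 2 = 0; EF_Task 2 = 6
ES_Task 3 = 0; EF_Task 3 = 6
ES_Task 4 = 0; EF_Task 4 = 3
ES_Task 5 = max(EF_Task 3=6, EF_Task 4=3) = 6; EF_Task 5 = 6+14 = 20
ES_Task 6 = 3; EF_Task 6 = 3+12 = 15
ES_Task 7 = max(EF_Task 1=4, EF_Task 4=3) = 4; EF_Task 7 = 4+10 = 14
ES_Task 8 = 6; EF_Task 8 = 6+13 = 19
ES_Task 9 = 6; EF_Task 9 = 6+4 = 10
ES_Task 10 = max(EF_Task 5=20, EF_Task 6=15, EF_Task 7=14, EF_Task 8=19, EF_Task 9=10) = 20; EF_Task 10 = 20+10 = 30
Expected project duration μ = 30 days. Critical path: Task 3 → Task 5 → Task 10.

Variance along critical path = 2.778 + 2.778 + 1.000 = 6.556
σ = √6.556 = 2.560 days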